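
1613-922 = 691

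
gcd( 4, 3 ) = 1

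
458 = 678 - 220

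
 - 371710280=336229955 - 707940235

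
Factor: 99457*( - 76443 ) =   -  7602791451 = - 3^1 * 83^1*271^1*307^1 *367^1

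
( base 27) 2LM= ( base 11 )15a1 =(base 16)7ff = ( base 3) 2210211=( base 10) 2047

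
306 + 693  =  999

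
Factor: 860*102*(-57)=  - 5000040 = -2^3*3^2*5^1*17^1*19^1*43^1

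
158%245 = 158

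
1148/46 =574/23 = 24.96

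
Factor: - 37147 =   -  11^2 * 307^1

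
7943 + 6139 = 14082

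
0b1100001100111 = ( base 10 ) 6247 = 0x1867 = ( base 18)1151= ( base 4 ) 1201213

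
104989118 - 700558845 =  - 595569727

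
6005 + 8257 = 14262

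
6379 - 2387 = 3992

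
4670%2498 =2172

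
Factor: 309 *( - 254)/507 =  - 26162/169 = - 2^1*13^( - 2) * 103^1*127^1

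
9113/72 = 126 +41/72 = 126.57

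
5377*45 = 241965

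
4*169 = 676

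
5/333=5/333 = 0.02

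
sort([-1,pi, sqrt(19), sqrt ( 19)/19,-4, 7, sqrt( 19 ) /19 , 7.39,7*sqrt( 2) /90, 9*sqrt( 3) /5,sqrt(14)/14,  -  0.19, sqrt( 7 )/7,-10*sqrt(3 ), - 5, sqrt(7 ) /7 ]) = [- 10*sqrt(3 ), - 5 , - 4, - 1,-0.19, 7*sqrt( 2 )/90,sqrt ( 19 )/19, sqrt( 19 )/19, sqrt( 14 )/14,sqrt(7 ) /7,  sqrt(7 )/7, 9*sqrt( 3) /5, pi,sqrt( 19), 7, 7.39] 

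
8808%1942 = 1040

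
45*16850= 758250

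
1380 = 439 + 941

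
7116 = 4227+2889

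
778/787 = 778/787=0.99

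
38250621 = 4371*8751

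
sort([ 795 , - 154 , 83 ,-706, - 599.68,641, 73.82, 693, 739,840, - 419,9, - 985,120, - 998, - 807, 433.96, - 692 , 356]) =[ - 998,-985, - 807,  -  706, - 692, - 599.68,- 419,  -  154,9,73.82,83, 120, 356, 433.96,641 , 693,  739, 795, 840]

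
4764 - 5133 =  - 369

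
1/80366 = 1/80366 = 0.00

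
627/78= 8 + 1/26 = 8.04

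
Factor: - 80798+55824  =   - 2^1* 12487^1 = - 24974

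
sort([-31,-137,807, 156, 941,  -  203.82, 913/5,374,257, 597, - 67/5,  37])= [ - 203.82, - 137, - 31, - 67/5, 37, 156,913/5,257,374, 597,807, 941]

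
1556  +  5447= 7003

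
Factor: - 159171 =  - 3^1*17^1*3121^1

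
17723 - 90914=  - 73191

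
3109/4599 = 3109/4599=   0.68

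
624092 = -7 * (-89156) 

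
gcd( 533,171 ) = 1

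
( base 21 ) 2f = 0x39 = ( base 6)133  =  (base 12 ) 49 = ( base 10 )57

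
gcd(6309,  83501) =1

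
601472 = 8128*74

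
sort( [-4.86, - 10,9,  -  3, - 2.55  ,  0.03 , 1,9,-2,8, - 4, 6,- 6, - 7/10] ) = [-10,-6, - 4.86, - 4,-3, - 2.55, - 2,- 7/10 , 0.03 , 1, 6, 8,9,9 ]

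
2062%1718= 344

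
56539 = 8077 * 7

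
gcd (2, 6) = 2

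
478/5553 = 478/5553 = 0.09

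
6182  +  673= 6855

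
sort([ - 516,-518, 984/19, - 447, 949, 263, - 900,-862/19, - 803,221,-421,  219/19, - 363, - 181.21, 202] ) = [ - 900,-803, -518,-516,  -  447,  -  421,-363 , - 181.21, - 862/19,219/19, 984/19, 202, 221,263,949]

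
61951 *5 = 309755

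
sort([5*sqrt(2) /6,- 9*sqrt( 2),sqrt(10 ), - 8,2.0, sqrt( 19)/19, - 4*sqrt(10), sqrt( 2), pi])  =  [ - 9*sqrt( 2 ), - 4*sqrt( 10) , - 8, sqrt( 19 ) /19, 5*sqrt( 2) /6, sqrt( 2 ), 2.0 , pi, sqrt( 10 ) ] 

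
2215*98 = 217070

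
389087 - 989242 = - 600155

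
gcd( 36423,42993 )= 9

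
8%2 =0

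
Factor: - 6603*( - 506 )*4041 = 2^1*3^3*11^1*23^1 * 31^1*71^1 * 449^1=13501457838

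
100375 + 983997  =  1084372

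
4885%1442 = 559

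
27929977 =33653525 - 5723548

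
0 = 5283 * 0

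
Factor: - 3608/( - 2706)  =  4/3 =2^2*3^( - 1 ) 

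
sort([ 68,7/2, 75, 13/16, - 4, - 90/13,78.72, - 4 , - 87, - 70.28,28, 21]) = [ - 87, - 70.28, - 90/13, - 4, - 4,13/16 , 7/2,21, 28,68,  75, 78.72 ] 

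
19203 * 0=0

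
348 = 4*87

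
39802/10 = 3980 + 1/5 = 3980.20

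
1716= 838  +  878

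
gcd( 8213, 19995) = 43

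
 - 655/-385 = 1 +54/77 = 1.70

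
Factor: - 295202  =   - 2^1*67^1*2203^1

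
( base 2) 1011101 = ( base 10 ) 93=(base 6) 233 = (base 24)3l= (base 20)4D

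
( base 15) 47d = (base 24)1IA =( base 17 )38f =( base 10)1018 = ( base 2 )1111111010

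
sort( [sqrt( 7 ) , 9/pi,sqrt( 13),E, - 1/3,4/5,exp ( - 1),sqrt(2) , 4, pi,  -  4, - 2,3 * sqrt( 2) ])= [ - 4, - 2, - 1/3, exp( - 1),  4/5,sqrt (2 ),  sqrt(7 ),E,9/pi,pi,sqrt( 13 ),4 , 3*sqrt( 2 ) ] 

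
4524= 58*78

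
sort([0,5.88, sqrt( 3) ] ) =[0, sqrt( 3 ),5.88]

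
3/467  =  3/467 = 0.01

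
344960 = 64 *5390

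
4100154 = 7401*554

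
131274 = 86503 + 44771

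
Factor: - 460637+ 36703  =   - 2^1 * 7^1*107^1*283^1 = - 423934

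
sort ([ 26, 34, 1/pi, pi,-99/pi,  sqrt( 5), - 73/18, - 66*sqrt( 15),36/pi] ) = [-66 * sqrt( 15 ), - 99/pi,-73/18, 1/pi, sqrt ( 5),pi,36/pi,26,  34]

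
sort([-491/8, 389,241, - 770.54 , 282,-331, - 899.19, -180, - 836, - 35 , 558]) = [ - 899.19,-836 , - 770.54, - 331, - 180, - 491/8, - 35, 241,282,389, 558 ]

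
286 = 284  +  2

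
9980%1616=284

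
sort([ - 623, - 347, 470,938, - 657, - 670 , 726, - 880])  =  [- 880, - 670 , - 657 , - 623, - 347,470,726 , 938]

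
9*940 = 8460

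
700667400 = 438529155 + 262138245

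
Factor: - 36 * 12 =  - 432= - 2^4*3^3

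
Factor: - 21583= - 113^1 * 191^1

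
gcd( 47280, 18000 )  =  240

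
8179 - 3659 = 4520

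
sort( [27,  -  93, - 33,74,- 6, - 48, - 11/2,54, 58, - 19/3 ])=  [ - 93 , - 48 ,  -  33, - 19/3, - 6, - 11/2,27,54, 58, 74]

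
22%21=1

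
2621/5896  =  2621/5896 = 0.44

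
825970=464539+361431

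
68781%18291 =13908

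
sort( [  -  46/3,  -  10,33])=[ - 46/3,  -  10, 33]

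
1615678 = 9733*166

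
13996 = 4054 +9942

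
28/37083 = 28/37083 = 0.00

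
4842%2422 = 2420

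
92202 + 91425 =183627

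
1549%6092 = 1549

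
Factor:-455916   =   - 2^2*3^1 * 37993^1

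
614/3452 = 307/1726 = 0.18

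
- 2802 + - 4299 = - 7101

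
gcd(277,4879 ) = 1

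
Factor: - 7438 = - 2^1 *3719^1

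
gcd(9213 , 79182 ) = 249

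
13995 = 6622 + 7373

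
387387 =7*55341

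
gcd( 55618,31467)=1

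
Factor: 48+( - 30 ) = 2^1*3^2 = 18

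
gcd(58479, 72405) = 3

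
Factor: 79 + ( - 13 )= 66 = 2^1*3^1*11^1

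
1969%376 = 89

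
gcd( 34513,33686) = 1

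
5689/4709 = 1+980/4709 = 1.21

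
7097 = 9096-1999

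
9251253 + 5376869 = 14628122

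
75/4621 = 75/4621 = 0.02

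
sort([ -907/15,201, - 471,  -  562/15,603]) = [ - 471, - 907/15, - 562/15,201, 603 ]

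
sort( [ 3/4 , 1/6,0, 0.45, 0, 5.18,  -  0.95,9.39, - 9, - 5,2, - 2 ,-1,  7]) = [-9, - 5,  -  2, - 1, - 0.95,0, 0 , 1/6, 0.45,3/4, 2, 5.18 , 7,9.39 ] 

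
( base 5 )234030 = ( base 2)10000111000000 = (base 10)8640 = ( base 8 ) 20700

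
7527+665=8192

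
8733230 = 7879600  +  853630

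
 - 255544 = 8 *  (-31943 )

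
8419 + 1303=9722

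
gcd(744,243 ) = 3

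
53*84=4452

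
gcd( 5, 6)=1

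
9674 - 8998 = 676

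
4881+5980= 10861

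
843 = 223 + 620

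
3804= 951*4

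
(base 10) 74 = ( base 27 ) 2K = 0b1001010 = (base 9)82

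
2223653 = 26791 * 83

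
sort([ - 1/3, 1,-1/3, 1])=[- 1/3, - 1/3, 1, 1]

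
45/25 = 9/5 =1.80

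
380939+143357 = 524296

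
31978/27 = 31978/27 = 1184.37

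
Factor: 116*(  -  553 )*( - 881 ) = 2^2*7^1 * 29^1*79^1*881^1 = 56514388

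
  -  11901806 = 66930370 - 78832176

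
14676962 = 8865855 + 5811107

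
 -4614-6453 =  - 11067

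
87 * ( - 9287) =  - 807969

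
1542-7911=  -  6369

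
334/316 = 167/158 = 1.06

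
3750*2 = 7500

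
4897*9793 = 47956321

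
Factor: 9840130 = 2^1 * 5^1*229^1*4297^1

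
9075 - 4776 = 4299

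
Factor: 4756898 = 2^1 * 101^1*23549^1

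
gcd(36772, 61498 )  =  634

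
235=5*47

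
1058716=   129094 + 929622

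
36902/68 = 18451/34 = 542.68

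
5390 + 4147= 9537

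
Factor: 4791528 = 2^3 * 3^3 * 7^1*3169^1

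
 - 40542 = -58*699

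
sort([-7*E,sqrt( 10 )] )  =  [ - 7*E , sqrt(10 ) ] 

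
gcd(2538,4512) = 282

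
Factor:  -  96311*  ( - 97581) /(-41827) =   -  9398123691/41827=- 3^1*11^1*19^1* 37^1*137^1 * 151^( - 1) * 277^ ( - 1) * 2957^1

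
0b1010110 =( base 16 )56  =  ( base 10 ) 86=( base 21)42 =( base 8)126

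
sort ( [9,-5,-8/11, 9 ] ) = [  -  5, - 8/11,9,9 ] 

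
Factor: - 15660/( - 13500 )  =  5^( - 2 )*29^1 =29/25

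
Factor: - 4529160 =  - 2^3 * 3^2 * 5^1*23^1*547^1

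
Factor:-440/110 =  - 4= -2^2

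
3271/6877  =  3271/6877=0.48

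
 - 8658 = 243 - 8901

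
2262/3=754 = 754.00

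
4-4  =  0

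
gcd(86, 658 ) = 2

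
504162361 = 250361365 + 253800996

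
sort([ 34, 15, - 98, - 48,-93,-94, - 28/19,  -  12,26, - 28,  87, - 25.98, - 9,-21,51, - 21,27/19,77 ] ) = [ - 98 , - 94,-93, - 48, - 28, - 25.98,  -  21, - 21, - 12, - 9, - 28/19,27/19 , 15,  26, 34,51,77,87 ] 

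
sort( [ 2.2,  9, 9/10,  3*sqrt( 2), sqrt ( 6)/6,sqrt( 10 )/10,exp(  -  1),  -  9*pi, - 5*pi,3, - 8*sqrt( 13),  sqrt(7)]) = [ - 8 * sqrt( 13 ),-9* pi ,-5*pi,sqrt ( 10)/10, exp( - 1 ),  sqrt(6)/6,9/10, 2.2,sqrt( 7 ),3, 3 * sqrt(2) , 9]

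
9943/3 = 9943/3 = 3314.33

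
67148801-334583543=-267434742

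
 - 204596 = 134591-339187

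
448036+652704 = 1100740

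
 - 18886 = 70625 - 89511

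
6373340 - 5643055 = 730285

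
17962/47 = 17962/47 = 382.17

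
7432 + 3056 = 10488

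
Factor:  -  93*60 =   -  2^2 *3^2*5^1*31^1 = -  5580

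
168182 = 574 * 293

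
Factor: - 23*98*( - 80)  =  180320  =  2^5*5^1*7^2*23^1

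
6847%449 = 112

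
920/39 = 23 +23/39 = 23.59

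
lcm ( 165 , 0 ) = 0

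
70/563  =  70/563=0.12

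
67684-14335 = 53349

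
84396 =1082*78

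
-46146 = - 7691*6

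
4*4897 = 19588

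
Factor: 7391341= 1279^1*5779^1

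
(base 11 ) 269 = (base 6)1245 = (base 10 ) 317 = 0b100111101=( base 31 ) A7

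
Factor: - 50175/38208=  -2^(-6) * 3^1 *5^2 *199^(-1 )*223^1 = -16725/12736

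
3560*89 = 316840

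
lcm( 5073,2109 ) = 187701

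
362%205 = 157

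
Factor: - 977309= -79^1*89^1*139^1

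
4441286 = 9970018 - 5528732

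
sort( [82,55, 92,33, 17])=[ 17,  33, 55, 82 , 92]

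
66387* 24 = 1593288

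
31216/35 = 31216/35= 891.89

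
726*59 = 42834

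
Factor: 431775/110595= 3^1*5^1*19^1 * 73^ ( - 1) = 285/73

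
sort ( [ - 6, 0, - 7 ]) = [ - 7, - 6, 0] 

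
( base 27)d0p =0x251E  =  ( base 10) 9502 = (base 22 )JDK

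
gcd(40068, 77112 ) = 756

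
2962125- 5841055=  - 2878930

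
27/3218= 27/3218= 0.01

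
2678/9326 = 1339/4663 = 0.29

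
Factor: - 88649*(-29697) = 3^1*11^1*19^1*521^1*8059^1 = 2632609353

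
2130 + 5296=7426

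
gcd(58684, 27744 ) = 68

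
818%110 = 48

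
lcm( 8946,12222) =867762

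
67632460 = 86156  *785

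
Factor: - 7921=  - 89^2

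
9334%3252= 2830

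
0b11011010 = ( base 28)7M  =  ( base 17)ce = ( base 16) da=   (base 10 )218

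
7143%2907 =1329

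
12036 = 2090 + 9946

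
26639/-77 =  - 346 + 3/77 = - 345.96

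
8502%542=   372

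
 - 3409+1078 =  - 2331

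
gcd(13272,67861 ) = 79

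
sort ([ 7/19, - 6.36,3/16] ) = [-6.36,3/16,7/19 ] 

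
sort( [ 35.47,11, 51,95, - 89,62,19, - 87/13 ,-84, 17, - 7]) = [ - 89, - 84, - 7, - 87/13,11, 17,  19,35.47,51 , 62,95]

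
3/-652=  - 3/652= - 0.00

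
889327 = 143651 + 745676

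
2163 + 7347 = 9510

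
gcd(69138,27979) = 1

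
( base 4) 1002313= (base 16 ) 10b7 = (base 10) 4279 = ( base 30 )4MJ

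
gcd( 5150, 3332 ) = 2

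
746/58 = 373/29 = 12.86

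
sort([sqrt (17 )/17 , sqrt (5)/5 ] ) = [ sqrt(17 ) /17,sqrt( 5 )/5 ] 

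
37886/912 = 997/24 = 41.54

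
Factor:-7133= - 7^1*1019^1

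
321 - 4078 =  - 3757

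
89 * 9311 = 828679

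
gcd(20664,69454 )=574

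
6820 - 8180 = -1360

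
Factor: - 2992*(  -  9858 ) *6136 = 180982154496 = 2^8*3^1*11^1*13^1*17^1*31^1 *53^1*59^1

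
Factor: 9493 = 11^1*863^1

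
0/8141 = 0 = 0.00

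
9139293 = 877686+8261607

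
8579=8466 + 113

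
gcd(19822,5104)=22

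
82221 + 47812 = 130033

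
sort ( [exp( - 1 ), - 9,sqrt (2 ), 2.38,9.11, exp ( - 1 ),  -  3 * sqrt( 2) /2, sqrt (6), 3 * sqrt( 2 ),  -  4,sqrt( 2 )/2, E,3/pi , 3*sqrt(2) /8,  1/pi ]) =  [ - 9,-4, - 3 * sqrt(2)/2,1/pi,exp( -1),exp( - 1),3 * sqrt(2)/8, sqrt( 2) /2,3/pi,sqrt(2 ) , 2.38 , sqrt (6),E, 3*sqrt ( 2), 9.11 ]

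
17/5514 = 17/5514=0.00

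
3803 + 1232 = 5035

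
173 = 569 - 396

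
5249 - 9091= - 3842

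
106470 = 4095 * 26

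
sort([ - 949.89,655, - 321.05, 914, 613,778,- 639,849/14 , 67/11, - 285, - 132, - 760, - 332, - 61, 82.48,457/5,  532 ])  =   [ - 949.89, - 760, - 639, - 332, - 321.05 , - 285, - 132, -61,67/11,  849/14 , 82.48, 457/5 , 532, 613,655,778,914 ]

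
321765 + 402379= 724144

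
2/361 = 2/361  =  0.01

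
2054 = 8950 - 6896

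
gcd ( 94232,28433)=1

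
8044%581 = 491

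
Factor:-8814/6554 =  - 3^1*13^1*29^( - 1) = - 39/29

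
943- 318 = 625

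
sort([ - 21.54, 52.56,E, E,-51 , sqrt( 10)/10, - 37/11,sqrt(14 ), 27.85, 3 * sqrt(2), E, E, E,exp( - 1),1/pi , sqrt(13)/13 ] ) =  [- 51 , - 21.54,-37/11, sqrt( 13) /13,  sqrt( 10 )/10 , 1/pi , exp( - 1),E, E, E,E,E,sqrt( 14), 3*sqrt ( 2 ),27.85 , 52.56 ]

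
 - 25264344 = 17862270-43126614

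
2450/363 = 6+272/363  =  6.75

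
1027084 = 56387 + 970697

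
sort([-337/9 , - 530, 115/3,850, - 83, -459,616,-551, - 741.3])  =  [  -  741.3 , - 551, -530, - 459, - 83 , - 337/9, 115/3,616,850] 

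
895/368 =2 + 159/368 = 2.43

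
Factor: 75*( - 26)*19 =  - 37050 = -2^1*3^1*5^2*13^1*19^1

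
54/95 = 54/95 = 0.57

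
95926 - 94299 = 1627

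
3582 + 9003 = 12585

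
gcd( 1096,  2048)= 8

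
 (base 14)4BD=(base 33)SR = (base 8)1667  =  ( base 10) 951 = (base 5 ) 12301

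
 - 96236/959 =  - 13748/137 = - 100.35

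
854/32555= 854/32555 = 0.03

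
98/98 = 1 = 1.00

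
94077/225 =10453/25 = 418.12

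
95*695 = 66025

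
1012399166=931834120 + 80565046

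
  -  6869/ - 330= 6869/330 = 20.82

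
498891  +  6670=505561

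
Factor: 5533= 11^1*503^1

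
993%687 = 306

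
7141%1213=1076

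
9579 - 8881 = 698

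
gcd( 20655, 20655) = 20655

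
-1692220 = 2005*( - 844)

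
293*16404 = 4806372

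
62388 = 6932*9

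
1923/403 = 1923/403=4.77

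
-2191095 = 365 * ( - 6003 )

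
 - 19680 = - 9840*2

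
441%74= 71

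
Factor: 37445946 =2^1*3^1*6240991^1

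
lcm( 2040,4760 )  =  14280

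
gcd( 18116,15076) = 4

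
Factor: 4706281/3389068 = 2^(-2 )*19^( - 1)*67^1*2347^(- 1)*3697^1=247699/178372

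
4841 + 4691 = 9532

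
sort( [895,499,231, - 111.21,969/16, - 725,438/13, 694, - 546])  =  [ - 725, - 546,-111.21,438/13,969/16 , 231,499, 694,895 ]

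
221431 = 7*31633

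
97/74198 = 97/74198= 0.00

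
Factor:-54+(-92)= - 2^1*73^1  =  -146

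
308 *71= 21868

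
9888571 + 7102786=16991357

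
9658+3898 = 13556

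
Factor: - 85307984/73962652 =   -  21326996/18490663= -  2^2*  31^ (-1 )*103^( - 1)*479^1*5791^(-1 )* 11131^1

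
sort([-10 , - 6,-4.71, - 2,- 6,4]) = [-10,-6 , - 6 , - 4.71, - 2, 4]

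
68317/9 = 7590 + 7/9= 7590.78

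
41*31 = 1271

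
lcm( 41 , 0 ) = 0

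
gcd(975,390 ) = 195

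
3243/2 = 1621 + 1/2 = 1621.50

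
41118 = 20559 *2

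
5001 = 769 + 4232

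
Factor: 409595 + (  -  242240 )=3^2*5^1*3719^1 = 167355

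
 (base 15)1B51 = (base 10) 5926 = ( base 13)290B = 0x1726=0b1011100100110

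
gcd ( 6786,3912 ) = 6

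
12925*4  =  51700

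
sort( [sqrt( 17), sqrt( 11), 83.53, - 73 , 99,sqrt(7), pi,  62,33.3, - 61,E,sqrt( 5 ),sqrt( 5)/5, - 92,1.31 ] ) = [ - 92 ,-73, -61,sqrt( 5)/5,1.31,sqrt (5), sqrt( 7 ),E,  pi, sqrt( 11),sqrt( 17 ) , 33.3, 62,83.53, 99]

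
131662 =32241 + 99421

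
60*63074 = 3784440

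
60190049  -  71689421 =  - 11499372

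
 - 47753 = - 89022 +41269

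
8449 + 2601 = 11050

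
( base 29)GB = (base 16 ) 1db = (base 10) 475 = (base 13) 2A7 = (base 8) 733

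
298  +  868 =1166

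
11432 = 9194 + 2238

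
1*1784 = 1784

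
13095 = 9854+3241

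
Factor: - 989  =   - 23^1*43^1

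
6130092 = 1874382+4255710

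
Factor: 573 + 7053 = 7626  =  2^1*3^1*31^1*41^1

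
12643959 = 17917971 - 5274012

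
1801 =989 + 812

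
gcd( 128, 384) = 128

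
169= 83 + 86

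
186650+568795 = 755445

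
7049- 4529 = 2520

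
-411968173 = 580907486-992875659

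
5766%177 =102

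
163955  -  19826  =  144129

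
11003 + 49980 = 60983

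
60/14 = 30/7 = 4.29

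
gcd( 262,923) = 1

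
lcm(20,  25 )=100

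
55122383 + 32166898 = 87289281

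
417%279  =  138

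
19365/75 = 258 + 1/5 = 258.20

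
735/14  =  52 +1/2 = 52.50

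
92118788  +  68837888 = 160956676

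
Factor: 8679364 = 2^2*2169841^1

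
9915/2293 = 9915/2293 = 4.32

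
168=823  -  655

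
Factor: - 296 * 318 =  - 2^4 * 3^1*37^1*53^1 = - 94128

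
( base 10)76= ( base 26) 2o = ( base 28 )2K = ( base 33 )2A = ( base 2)1001100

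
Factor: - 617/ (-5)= 5^( -1)*617^1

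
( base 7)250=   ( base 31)49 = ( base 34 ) 3v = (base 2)10000101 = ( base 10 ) 133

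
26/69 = 26/69 = 0.38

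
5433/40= 5433/40 = 135.82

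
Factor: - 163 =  - 163^1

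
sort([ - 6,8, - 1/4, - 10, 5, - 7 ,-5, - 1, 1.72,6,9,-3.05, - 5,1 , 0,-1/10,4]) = [ - 10,-7, - 6,-5, - 5, - 3.05, - 1, - 1/4, - 1/10 , 0, 1, 1.72,4,  5 , 6,8,9 ] 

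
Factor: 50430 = 2^1 * 3^1*5^1*41^2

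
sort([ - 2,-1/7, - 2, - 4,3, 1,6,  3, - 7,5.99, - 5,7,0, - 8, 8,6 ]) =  [ - 8, - 7, - 5, - 4, - 2, - 2, - 1/7,0,1,3 , 3,  5.99,6 , 6,7,8]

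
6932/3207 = 2 + 518/3207 = 2.16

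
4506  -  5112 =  - 606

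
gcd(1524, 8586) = 6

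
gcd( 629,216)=1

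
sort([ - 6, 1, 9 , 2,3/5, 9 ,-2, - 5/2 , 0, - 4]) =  [ - 6 , - 4, - 5/2, - 2 , 0,3/5, 1 , 2 , 9,9]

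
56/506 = 28/253 = 0.11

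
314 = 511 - 197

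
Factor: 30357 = 3^2*3373^1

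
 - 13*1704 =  - 22152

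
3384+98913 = 102297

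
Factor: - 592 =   -  2^4 * 37^1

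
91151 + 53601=144752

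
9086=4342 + 4744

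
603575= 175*3449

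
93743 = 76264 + 17479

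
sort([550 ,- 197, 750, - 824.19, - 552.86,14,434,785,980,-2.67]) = [ - 824.19  ,- 552.86, - 197,-2.67,14, 434,550,750,785,980 ] 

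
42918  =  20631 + 22287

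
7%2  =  1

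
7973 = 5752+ 2221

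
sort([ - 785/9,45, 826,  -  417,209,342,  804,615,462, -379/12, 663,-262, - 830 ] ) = [-830, - 417 ,-262,- 785/9, - 379/12, 45,209,  342,462,615, 663,804,826 ]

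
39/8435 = 39/8435 = 0.00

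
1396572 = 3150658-1754086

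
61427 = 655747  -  594320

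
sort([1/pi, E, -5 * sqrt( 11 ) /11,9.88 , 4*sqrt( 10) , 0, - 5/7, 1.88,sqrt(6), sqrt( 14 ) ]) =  [ - 5*sqrt( 11) /11, - 5/7, 0,1/pi,1.88, sqrt (6), E, sqrt(14), 9.88,4*sqrt( 10)]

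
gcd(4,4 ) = 4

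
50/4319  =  50/4319 = 0.01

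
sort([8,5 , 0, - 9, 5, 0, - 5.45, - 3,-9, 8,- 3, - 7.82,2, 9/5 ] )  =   [ - 9, - 9, - 7.82, - 5.45, - 3, - 3,0,0, 9/5, 2, 5, 5,8, 8 ]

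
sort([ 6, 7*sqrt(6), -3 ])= [ - 3,6 , 7* sqrt( 6)]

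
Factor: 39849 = 3^1*  37^1*359^1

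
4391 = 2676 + 1715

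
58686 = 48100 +10586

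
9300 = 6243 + 3057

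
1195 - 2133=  - 938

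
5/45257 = 5/45257= 0.00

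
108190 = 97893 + 10297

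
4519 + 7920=12439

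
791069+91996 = 883065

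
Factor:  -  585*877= - 513045=- 3^2 *5^1*13^1*877^1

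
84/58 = 1+13/29 = 1.45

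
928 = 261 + 667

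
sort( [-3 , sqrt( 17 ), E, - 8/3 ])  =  [-3,-8/3, E, sqrt (17) ] 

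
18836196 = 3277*5748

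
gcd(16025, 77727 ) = 1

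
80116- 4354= 75762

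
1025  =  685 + 340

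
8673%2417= 1422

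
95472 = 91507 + 3965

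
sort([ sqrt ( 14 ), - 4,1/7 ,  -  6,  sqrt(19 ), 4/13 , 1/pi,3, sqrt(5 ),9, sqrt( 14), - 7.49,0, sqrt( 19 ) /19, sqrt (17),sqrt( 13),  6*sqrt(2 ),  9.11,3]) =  [ - 7.49,-6, - 4, 0,1/7,  sqrt(19)/19 , 4/13,  1/pi, sqrt( 5), 3, 3,sqrt(13 ),sqrt( 14), sqrt(14),sqrt( 17), sqrt(19 ),  6*sqrt( 2 ), 9,9.11]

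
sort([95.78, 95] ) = [ 95 , 95.78 ] 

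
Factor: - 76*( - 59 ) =4484 = 2^2 * 19^1*59^1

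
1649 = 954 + 695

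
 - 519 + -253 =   -  772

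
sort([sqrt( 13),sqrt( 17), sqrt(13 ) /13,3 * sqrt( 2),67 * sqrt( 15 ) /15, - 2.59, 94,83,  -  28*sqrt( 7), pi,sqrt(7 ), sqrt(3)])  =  [  -  28*sqrt( 7), - 2.59, sqrt(13)/13,sqrt(3),sqrt( 7),  pi  ,  sqrt( 13 ),sqrt( 17), 3*sqrt( 2),67 * sqrt( 15 )/15, 83,94 ]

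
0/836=0  =  0.00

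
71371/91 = 71371/91 = 784.30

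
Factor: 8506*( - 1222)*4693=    - 2^2*13^2*19^2*47^1*4253^1 = - 48780600076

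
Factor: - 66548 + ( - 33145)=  - 3^2*11^1* 19^1*53^1 = - 99693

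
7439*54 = 401706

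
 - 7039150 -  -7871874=832724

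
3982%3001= 981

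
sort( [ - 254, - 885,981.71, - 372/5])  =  [ - 885, - 254 ,-372/5,981.71]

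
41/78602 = 41/78602=0.00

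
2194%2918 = 2194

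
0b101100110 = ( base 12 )25A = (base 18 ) 11g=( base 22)g6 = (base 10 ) 358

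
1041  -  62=979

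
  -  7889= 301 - 8190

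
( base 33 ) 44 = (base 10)136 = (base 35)3V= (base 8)210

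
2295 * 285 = 654075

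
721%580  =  141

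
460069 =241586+218483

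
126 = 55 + 71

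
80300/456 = 176 + 11/114=   176.10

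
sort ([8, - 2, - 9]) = [ - 9, - 2, 8] 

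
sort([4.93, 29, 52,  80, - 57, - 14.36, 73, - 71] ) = [ - 71,- 57, - 14.36, 4.93,29 , 52,73 , 80]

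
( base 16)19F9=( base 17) 1602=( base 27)937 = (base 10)6649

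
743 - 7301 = -6558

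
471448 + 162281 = 633729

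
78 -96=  - 18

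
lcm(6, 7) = 42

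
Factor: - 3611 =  - 23^1*157^1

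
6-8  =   - 2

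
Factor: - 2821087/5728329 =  -3^(  -  2)*19^(-1 )*41^1*83^1*139^( - 1 )*241^( - 1)*829^1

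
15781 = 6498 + 9283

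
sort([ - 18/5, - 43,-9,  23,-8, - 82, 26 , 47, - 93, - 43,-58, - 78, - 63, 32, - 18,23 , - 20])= [ - 93, - 82, - 78,  -  63, - 58, -43, - 43, - 20, - 18,-9, - 8,-18/5,23, 23,26, 32,47]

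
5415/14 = 5415/14= 386.79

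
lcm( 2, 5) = 10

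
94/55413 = 2/1179 = 0.00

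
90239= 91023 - 784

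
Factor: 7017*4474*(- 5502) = - 172730107116= - 2^2*3^2*7^1*131^1*2237^1 * 2339^1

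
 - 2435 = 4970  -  7405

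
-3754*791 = -2969414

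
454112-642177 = -188065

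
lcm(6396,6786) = 556452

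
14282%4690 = 212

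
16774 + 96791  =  113565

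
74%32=10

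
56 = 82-26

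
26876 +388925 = 415801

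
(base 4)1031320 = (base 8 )11570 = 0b1001101111000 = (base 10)4984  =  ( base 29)5QP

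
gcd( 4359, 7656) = 3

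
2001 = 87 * 23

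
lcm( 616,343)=30184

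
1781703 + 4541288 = 6322991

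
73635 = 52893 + 20742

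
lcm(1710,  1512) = 143640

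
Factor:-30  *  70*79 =-2^2*3^1*5^2*7^1*79^1 = - 165900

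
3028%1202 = 624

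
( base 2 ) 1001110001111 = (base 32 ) 4sf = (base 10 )5007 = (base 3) 20212110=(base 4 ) 1032033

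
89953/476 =89953/476=188.98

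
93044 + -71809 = 21235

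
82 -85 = -3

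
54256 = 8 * 6782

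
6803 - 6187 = 616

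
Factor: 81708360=2^3*3^1*5^1*19^1* 35837^1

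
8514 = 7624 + 890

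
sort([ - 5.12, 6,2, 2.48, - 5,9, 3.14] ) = [ - 5.12, - 5, 2, 2.48,  3.14,6, 9] 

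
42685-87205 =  - 44520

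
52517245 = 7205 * 7289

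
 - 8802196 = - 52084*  169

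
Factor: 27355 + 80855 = 2^1*3^1*5^1* 3607^1 = 108210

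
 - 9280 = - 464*20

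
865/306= 2+253/306  =  2.83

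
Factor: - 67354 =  - 2^1*7^1*17^1*283^1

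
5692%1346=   308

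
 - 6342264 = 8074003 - 14416267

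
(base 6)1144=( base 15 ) 13A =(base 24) bg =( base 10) 280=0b100011000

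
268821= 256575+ 12246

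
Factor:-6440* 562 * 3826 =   -  13847365280 = -2^5*5^1*7^1 * 23^1*281^1*1913^1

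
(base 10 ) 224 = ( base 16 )E0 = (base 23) 9h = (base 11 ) 194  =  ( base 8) 340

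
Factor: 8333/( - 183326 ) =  - 2^( - 1 )*11^( - 1) = - 1/22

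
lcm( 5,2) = 10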